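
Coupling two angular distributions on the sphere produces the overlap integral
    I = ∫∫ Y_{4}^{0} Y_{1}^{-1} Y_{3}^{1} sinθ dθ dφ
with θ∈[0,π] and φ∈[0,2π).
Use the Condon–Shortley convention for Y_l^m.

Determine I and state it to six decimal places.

0.150786

Checks pass: Σm=0; 8 even; l₃=3∈[3,5].
(2·4+1)(2·1+1)(2·3+1) = 189
Δ: 2! 6! 0! / 9! → 1/252
sum: t=1:−1/36 = -1/36
3j²(4 1 3; 0 0 0) = Δ·Π!·Σ² = 4/63  (sign +1)
sum: t=0:+1/96 = 1/96
3j²(4 1 3; 0 -1 1) = Δ·Π!·Σ² = 1/42  (sign +1)
combine: 4πI² = 189·4/63·1/42 = 2/7
take √, sign +1: I = 0.15078601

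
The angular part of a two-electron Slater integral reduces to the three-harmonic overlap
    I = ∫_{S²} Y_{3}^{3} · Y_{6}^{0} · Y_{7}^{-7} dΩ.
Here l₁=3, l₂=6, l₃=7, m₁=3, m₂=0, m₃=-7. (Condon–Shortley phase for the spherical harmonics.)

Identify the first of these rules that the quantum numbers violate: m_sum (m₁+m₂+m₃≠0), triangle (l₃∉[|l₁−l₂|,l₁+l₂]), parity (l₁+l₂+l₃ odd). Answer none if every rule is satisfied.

m_sum

Σmᵢ = -4  ✗
l₃∈[|l₁−l₂|,l₁+l₂]=[3,9], have l₃=7
Σlᵢ = 16 ⇒ even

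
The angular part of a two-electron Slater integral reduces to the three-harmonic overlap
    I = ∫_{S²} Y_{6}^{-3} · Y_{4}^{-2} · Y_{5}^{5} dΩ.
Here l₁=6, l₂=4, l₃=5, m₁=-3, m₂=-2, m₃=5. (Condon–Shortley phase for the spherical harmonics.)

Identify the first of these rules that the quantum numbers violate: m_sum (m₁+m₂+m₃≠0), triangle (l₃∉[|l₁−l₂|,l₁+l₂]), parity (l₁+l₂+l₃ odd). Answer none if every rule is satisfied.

parity

azimuthal sum: -3 − 2 + 5 = 0  ✓
2 ≤ 5 ≤ 10 (triangle on l)  ✓
L = 6 + 4 + 5 = 15 (odd)  ✗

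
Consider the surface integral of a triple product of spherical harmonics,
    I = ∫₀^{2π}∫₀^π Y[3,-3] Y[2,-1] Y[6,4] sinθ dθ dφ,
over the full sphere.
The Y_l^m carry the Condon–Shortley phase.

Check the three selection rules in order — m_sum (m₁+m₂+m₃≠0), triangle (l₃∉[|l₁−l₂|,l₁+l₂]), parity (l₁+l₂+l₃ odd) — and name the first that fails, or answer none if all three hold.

triangle

azimuthal sum: -3 − 1 + 4 = 0  ✓
1 ≤ 6 ≤ 5 (triangle on l)  ✗
L = 3 + 2 + 6 = 11 (odd)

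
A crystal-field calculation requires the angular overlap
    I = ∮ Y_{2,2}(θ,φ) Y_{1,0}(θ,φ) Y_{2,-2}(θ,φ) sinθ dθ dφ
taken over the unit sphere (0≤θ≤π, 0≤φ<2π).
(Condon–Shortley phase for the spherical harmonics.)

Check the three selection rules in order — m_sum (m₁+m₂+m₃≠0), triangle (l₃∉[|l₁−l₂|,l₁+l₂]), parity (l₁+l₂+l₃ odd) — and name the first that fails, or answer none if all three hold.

parity

Σmᵢ = 0  ✓
l₃∈[|l₁−l₂|,l₁+l₂]=[1,3], have l₃=2  ✓
Σlᵢ = 5 ⇒ odd  ✗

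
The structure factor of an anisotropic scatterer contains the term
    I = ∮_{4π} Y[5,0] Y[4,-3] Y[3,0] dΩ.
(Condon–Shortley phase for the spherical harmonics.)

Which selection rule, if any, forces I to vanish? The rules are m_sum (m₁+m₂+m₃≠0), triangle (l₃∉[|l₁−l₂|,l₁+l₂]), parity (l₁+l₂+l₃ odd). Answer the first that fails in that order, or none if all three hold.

m_sum

m₁+m₂+m₃ = 0 − 3 + 0 = -3  ✗
triangle: |5−4|=1 ≤ l₃=3 ≤ 5+4=9
parity: l₁+l₂+l₃ = 12 is even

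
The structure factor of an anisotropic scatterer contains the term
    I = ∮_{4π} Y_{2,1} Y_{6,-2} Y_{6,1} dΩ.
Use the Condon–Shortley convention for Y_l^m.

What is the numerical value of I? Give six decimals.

0.088837

Rules hold: Σm=0, L=14 even, 4≤6≤8.
N = 5·13·13 = 845
Δ = 2!·2!·10!/15! = 1/90090
Racah Σ t=0..2: t=0:+1/69120 t=1:−1/14400 t=2:+1/69120 = -7/172800
⇒ 3j(2 6 6; 0 0 0)² = 14/715, sgn -1
Racah Σ t=0..1: t=0:+1/34560 t=1:−1/60480 = 1/80640
⇒ 3j(2 6 6; 1 -2 1)² = 6/1001, sgn -1
4πI² = N·(3j₀)²·(3jₘ)² = 12/121
I = +1·√(0.0991736/4π) = 0.08883682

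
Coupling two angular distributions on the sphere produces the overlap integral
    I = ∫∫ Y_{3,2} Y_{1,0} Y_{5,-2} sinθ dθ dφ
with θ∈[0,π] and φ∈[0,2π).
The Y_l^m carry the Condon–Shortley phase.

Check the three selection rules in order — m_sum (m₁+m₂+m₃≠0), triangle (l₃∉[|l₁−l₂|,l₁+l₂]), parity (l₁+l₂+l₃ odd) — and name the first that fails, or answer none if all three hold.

azimuthal sum: 2 + 0 − 2 = 0  ✓
2 ≤ 5 ≤ 4 (triangle on l)  ✗
L = 3 + 1 + 5 = 9 (odd)

triangle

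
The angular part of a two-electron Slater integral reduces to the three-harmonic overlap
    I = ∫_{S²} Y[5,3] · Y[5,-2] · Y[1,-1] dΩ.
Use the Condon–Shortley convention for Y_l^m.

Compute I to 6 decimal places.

Σlᵢ=11 odd — θ-integrand is odd under cosθ→−cosθ; I=0

0.000000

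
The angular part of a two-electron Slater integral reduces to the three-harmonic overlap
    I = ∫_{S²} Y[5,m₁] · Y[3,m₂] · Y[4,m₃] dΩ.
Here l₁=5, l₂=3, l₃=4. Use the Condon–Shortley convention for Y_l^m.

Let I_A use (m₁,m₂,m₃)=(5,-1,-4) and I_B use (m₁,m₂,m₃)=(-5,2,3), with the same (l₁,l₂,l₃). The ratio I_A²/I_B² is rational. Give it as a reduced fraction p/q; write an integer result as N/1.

4/5

Same 5,3,4: normalisation and zero-m 3j drop out of the ratio.
A: Δ: 4! 6! 2! / 13! → 1/180180; sum: t=0:+1/34560 = 1/34560; 3j²(5 3 4; 5 -1 -4) = Δ·Π!·Σ² = 14/429  (sign +1)
B: Δ: 4! 6! 2! / 13! → 1/180180; sum: t=4:+1/17280 = 1/17280; 3j²(5 3 4; -5 2 3) = Δ·Π!·Σ² = 35/858  (sign -1)
I_A²/I_B² = (14/429)/(35/858) = 4/5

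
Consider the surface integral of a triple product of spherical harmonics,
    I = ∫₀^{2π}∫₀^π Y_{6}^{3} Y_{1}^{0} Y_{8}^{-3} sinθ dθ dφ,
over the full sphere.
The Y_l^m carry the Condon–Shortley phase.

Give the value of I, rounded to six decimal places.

|6−1|≤8≤6+1 violated ⇒ I = 0

0.000000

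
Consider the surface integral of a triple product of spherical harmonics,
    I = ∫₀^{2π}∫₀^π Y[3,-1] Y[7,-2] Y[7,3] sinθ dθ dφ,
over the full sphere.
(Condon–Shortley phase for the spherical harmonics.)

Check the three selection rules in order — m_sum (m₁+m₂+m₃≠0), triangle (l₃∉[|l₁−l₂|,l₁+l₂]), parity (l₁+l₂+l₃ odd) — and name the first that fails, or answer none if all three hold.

Σmᵢ = 0  ✓
l₃∈[|l₁−l₂|,l₁+l₂]=[4,10], have l₃=7  ✓
Σlᵢ = 17 ⇒ odd  ✗

parity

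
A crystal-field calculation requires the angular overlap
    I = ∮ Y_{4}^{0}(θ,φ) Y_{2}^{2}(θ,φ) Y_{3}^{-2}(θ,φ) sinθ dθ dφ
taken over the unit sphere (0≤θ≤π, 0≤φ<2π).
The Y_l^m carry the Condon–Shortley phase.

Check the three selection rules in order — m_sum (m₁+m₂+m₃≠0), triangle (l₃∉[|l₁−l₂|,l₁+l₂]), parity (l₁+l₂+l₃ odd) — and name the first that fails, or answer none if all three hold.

parity

m₁+m₂+m₃ = 0 + 2 − 2 = 0  ✓
triangle: |4−2|=2 ≤ l₃=3 ≤ 4+2=6  ✓
parity: l₁+l₂+l₃ = 9 is odd  ✗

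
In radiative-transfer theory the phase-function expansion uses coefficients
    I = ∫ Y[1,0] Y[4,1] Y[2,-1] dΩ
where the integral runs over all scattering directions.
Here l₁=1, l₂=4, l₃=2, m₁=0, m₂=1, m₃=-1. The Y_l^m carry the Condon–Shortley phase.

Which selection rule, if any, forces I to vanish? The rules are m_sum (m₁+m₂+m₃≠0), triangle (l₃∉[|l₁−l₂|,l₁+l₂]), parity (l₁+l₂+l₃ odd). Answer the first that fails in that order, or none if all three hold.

triangle

m₁+m₂+m₃ = 0 + 1 − 1 = 0  ✓
triangle: |1−4|=3 ≤ l₃=2 ≤ 1+4=5  ✗
parity: l₁+l₂+l₃ = 7 is odd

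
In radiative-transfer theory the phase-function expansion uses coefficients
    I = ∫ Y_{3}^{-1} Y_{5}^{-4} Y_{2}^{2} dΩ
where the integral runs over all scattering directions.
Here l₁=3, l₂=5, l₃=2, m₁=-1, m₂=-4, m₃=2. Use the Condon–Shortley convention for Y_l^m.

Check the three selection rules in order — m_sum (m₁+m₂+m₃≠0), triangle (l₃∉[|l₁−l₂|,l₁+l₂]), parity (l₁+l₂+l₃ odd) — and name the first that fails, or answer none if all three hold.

azimuthal sum: -1 − 4 + 2 = -3  ✗
2 ≤ 2 ≤ 8 (triangle on l)
L = 3 + 5 + 2 = 10 (even)

m_sum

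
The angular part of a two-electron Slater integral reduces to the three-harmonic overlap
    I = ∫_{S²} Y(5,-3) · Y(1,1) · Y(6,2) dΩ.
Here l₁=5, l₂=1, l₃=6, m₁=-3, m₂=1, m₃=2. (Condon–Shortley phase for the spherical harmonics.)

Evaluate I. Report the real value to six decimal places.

m-sum 0 ✓  L=12 even ✓  4≤6≤6 ✓
Π(2lᵢ+1) = 11×3×13 = 429
triangle coeff Δ(5,1,6) = 1/858
Σ_t [0,0]: t=0:+1/14400 = 1/14400
(3j)²=6/143 [(5 1 6; 0 0 0)], sign=+1
Σ_t [0,0]: t=0:+1/161280 = 1/161280
(3j)²=1/143 [(5 1 6; -3 1 2)], sign=+1
⇒ 4πI² = 18/143
I = (+1)√(18/143/(4π)) = 0.10008369

0.100084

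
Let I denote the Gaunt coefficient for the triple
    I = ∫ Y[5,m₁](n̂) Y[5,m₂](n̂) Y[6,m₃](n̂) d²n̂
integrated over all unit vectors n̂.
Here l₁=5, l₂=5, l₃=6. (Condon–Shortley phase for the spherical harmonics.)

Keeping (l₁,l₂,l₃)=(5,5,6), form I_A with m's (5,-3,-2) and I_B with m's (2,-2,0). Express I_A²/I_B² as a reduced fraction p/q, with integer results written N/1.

Shared (l₁,l₂,l₃)=(5,5,6): N and (l;000)² cancel in I_A²/I_B².
A: Δ = 4!·6!·6!/17! = 1/28588560; Racah Σ t=0..0: t=0:+1/829440 = 1/829440; ⇒ 3j(5 5 6; 5 -3 -2)² = 35/2431, sgn +1
B: Δ = 4!·6!·6!/17! = 1/28588560; Racah Σ t=0..3: t=0:+1/31104 t=1:−1/13824 t=2:+1/57600 t=3:−1/3110400 = -1/43200; ⇒ 3j(5 5 6; 2 -2 0)² = 108/12155, sgn -1
I_A²/I_B² = (35/2431)/(108/12155) = 175/108

175/108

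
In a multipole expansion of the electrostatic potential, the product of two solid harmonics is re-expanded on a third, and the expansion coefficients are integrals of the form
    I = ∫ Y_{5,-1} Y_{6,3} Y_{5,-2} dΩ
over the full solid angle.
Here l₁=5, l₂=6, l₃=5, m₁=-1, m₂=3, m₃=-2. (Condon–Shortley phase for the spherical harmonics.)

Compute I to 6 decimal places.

-0.071298

Rules hold: Σm=0, L=16 even, 1≤5≤11.
N = 11·13·11 = 1573
Δ = 6!·4!·6!/17! = 1/28588560
Racah Σ t=1..5: t=1:−1/345600 t=2:+1/13824 t=3:−1/5184 t=4:+1/13824 t=5:−1/345600 = -7/129600
⇒ 3j(5 6 5; 0 0 0)² = 80/7293, sgn +1
Racah Σ t=3..6: t=3:−1/155520 t=4:+1/23040 t=5:−1/34560 t=6:+1/622080 = 1/103680
⇒ 3j(5 6 5; -1 3 -2)² = 9/2431, sgn -1
4πI² = N·(3j₀)²·(3jₘ)² = 240/3757
I = -1·√(0.0638808/4π) = -0.07129845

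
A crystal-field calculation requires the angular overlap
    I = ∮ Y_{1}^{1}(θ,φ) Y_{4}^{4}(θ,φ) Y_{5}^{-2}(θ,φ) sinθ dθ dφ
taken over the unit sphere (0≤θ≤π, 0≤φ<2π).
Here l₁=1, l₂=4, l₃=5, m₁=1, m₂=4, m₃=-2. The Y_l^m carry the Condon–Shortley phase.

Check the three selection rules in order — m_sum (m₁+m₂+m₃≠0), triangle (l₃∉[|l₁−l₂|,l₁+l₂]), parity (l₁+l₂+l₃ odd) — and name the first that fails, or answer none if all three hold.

m_sum

Σmᵢ = 3  ✗
l₃∈[|l₁−l₂|,l₁+l₂]=[3,5], have l₃=5
Σlᵢ = 10 ⇒ even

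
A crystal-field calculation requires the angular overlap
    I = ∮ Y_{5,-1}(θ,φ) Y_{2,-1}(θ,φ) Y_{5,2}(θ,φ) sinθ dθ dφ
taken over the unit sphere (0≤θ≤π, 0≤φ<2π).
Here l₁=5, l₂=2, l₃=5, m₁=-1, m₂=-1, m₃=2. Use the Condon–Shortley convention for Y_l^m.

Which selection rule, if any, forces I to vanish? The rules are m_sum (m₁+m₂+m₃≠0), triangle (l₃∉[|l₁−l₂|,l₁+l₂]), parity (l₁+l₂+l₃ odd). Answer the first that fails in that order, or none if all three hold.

none

m₁+m₂+m₃ = -1 − 1 + 2 = 0  ✓
triangle: |5−2|=3 ≤ l₃=5 ≤ 5+2=7  ✓
parity: l₁+l₂+l₃ = 12 is even  ✓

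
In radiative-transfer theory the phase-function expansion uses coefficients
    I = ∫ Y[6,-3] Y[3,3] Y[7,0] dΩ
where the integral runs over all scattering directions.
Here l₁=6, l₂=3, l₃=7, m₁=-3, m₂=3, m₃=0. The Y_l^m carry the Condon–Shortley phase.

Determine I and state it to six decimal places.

-0.117879

Checks pass: Σm=0; 16 even; l₃=7∈[3,9].
(2·6+1)(2·3+1)(2·7+1) = 1365
Δ: 2! 10! 4! / 17! → 1/2042040
sum: t=0:+1/207360 t=1:−1/57600 t=2:+1/207360 = -1/129600
3j²(6 3 7; 0 0 0) = Δ·Π!·Σ² = 168/12155  (sign +1)
sum: t=2:+1/1451520 = 1/1451520
3j²(6 3 7; -3 3 0) = Δ·Π!·Σ² = 45/4862  (sign -1)
combine: 4πI² = 1365·168/12155·45/4862 = 79380/454597
take √, sign -1: I = -0.11787924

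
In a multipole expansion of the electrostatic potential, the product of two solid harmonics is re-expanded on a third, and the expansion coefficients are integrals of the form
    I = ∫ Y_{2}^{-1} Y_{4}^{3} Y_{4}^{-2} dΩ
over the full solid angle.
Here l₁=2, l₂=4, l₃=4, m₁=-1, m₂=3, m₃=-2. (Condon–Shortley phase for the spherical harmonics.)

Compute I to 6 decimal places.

-0.187702

Rules hold: Σm=0, L=10 even, 2≤4≤6.
N = 5·9·9 = 405
Δ = 2!·2!·6!/11! = 1/13860
Racah Σ t=0..2: t=0:+1/192 t=1:−1/36 t=2:+1/192 = -5/288
⇒ 3j(2 4 4; 0 0 0)² = 20/693, sgn -1
Racah Σ t=1..2: t=1:−1/1440 t=2:+1/240 = 1/288
⇒ 3j(2 4 4; -1 3 -2)² = 5/132, sgn +1
4πI² = N·(3j₀)²·(3jₘ)² = 375/847
I = -1·√(0.442739/4π) = -0.18770204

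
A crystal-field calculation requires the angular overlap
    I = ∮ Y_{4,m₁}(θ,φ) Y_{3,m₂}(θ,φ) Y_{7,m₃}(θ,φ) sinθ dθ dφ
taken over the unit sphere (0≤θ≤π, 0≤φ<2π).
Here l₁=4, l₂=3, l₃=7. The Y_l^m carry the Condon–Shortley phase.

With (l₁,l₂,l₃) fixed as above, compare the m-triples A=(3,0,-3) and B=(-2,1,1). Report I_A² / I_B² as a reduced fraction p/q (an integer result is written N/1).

8/7

Same 4,3,7: normalisation and zero-m 3j drop out of the ratio.
A: Δ: 0! 8! 6! / 15! → 1/45045; sum: t=0:+1/181440 = 1/181440; 3j²(4 3 7; 3 0 -3) = Δ·Π!·Σ² = 32/3003  (sign +1)
B: Δ: 0! 8! 6! / 15! → 1/45045; sum: t=0:+1/69120 = 1/69120; 3j²(4 3 7; -2 1 1) = Δ·Π!·Σ² = 4/429  (sign +1)
I_A²/I_B² = (32/3003)/(4/429) = 8/7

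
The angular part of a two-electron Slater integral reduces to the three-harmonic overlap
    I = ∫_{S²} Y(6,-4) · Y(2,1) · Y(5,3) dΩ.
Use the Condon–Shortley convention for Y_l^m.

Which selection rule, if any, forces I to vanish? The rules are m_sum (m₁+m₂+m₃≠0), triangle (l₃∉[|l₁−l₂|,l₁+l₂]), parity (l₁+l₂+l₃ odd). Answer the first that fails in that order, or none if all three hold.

m₁+m₂+m₃ = -4 + 1 + 3 = 0  ✓
triangle: |6−2|=4 ≤ l₃=5 ≤ 6+2=8  ✓
parity: l₁+l₂+l₃ = 13 is odd  ✗

parity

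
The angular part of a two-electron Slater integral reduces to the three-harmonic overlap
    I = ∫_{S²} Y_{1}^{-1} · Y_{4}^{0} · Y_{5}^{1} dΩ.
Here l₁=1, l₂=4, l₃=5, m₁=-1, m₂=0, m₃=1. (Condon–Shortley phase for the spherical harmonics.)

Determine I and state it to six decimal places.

m-sum 0 ✓  L=10 even ✓  3≤5≤5 ✓
Π(2lᵢ+1) = 3×9×11 = 297
triangle coeff Δ(1,4,5) = 1/495
Σ_t [0,0]: t=0:+1/576 = 1/576
(3j)²=5/99 [(1 4 5; 0 0 0)], sign=-1
Σ_t [0,0]: t=0:+1/1152 = 1/1152
(3j)²=1/33 [(1 4 5; -1 0 1)], sign=+1
⇒ 4πI² = 5/11
I = (-1)√(5/11/(4π)) = -0.19018827

-0.190188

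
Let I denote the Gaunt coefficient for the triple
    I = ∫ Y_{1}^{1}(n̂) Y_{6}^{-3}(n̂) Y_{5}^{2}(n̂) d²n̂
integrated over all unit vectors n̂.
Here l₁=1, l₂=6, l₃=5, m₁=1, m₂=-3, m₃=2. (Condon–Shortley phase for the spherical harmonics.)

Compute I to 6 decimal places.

m-sum 0 ✓  L=12 even ✓  5≤5≤7 ✓
Π(2lᵢ+1) = 3×13×11 = 429
triangle coeff Δ(1,6,5) = 1/858
Σ_t [1,1]: t=1:−1/14400 = -1/14400
(3j)²=6/143 [(1 6 5; 0 0 0)], sign=+1
Σ_t [0,0]: t=0:+1/60480 = 1/60480
(3j)²=6/143 [(1 6 5; 1 -3 2)], sign=-1
⇒ 4πI² = 108/143
I = (-1)√(108/143/(4π)) = -0.24515397

-0.245154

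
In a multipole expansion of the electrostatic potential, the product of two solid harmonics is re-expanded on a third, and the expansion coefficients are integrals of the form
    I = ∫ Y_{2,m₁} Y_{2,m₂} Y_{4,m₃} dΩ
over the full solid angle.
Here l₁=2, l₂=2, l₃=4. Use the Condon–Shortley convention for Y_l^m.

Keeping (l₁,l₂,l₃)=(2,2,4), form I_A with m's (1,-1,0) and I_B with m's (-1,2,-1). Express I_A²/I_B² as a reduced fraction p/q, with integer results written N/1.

Same 2,2,4: normalisation and zero-m 3j drop out of the ratio.
A: Δ: 0! 4! 4! / 9! → 1/630; sum: t=0:+1/36 = 1/36; 3j²(2 2 4; 1 -1 0) = Δ·Π!·Σ² = 8/315  (sign +1)
B: Δ: 0! 4! 4! / 9! → 1/630; sum: t=0:+1/144 = 1/144; 3j²(2 2 4; -1 2 -1) = Δ·Π!·Σ² = 1/126  (sign -1)
I_A²/I_B² = (8/315)/(1/126) = 16/5

16/5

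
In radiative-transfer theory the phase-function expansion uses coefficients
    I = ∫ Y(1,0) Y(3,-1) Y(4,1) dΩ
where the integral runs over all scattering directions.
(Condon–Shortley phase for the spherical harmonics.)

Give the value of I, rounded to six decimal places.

-0.238414

Rules hold: Σm=0, L=8 even, 2≤4≤4.
N = 3·7·9 = 189
Δ = 0!·2!·6!/9! = 1/252
Racah Σ t=0..0: t=0:+1/36 = 1/36
⇒ 3j(1 3 4; 0 0 0)² = 4/63, sgn +1
Racah Σ t=0..0: t=0:+1/48 = 1/48
⇒ 3j(1 3 4; 0 -1 1)² = 5/84, sgn -1
4πI² = N·(3j₀)²·(3jₘ)² = 5/7
I = -1·√(0.714286/4π) = -0.23841361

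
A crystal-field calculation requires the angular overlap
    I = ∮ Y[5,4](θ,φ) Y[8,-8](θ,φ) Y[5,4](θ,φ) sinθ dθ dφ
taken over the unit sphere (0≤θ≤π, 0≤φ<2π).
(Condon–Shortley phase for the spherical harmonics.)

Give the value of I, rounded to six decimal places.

0.219969

m-sum 0 ✓  L=18 even ✓  3≤5≤13 ✓
Π(2lᵢ+1) = 11×17×11 = 2057
triangle coeff Δ(5,8,5) = 1/37413090
Σ_t [3,5]: t=3:−1/1036800 t=4:+1/331776 t=5:−1/1036800 = 1/921600
(3j)²=490/46189 [(5 8 5; 0 0 0)], sign=-1
Σ_t [0,0]: t=0:+1/1625702400 = 1/1625702400
(3j)²=9/323 [(5 8 5; 4 -8 4)], sign=-1
⇒ 4πI² = 48510/79781
I = (+1)√(48510/79781/(4π)) = 0.21996874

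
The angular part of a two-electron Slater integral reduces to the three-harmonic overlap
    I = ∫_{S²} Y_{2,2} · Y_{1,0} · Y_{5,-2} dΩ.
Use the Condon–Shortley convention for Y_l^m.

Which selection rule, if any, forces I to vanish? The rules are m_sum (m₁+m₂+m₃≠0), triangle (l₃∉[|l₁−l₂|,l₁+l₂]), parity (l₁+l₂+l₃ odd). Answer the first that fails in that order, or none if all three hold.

Σmᵢ = 0  ✓
l₃∈[|l₁−l₂|,l₁+l₂]=[1,3], have l₃=5  ✗
Σlᵢ = 8 ⇒ even

triangle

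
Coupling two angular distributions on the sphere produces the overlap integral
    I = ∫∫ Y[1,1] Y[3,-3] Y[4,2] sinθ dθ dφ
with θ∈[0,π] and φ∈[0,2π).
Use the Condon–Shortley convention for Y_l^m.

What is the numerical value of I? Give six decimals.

m-sum 0 ✓  L=8 even ✓  2≤4≤4 ✓
Π(2lᵢ+1) = 3×7×9 = 189
triangle coeff Δ(1,3,4) = 1/252
Σ_t [0,0]: t=0:+1/36 = 1/36
(3j)²=4/63 [(1 3 4; 0 0 0)], sign=+1
Σ_t [0,0]: t=0:+1/1440 = 1/1440
(3j)²=1/252 [(1 3 4; 1 -3 2)], sign=+1
⇒ 4πI² = 1/21
I = (+1)√(1/21/(4π)) = 0.06155813

0.061558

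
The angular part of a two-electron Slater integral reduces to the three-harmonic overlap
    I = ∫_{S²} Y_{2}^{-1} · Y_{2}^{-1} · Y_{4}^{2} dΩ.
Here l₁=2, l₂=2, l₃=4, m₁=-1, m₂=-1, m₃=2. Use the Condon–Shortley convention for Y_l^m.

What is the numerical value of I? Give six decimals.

Checks pass: Σm=0; 8 even; l₃=4∈[0,4].
(2·2+1)(2·2+1)(2·4+1) = 225
Δ: 0! 4! 4! / 9! → 1/630
sum: t=0:+1/16 = 1/16
3j²(2 2 4; 0 0 0) = Δ·Π!·Σ² = 2/35  (sign +1)
sum: t=0:+1/36 = 1/36
3j²(2 2 4; -1 -1 2) = Δ·Π!·Σ² = 4/63  (sign +1)
combine: 4πI² = 225·2/35·4/63 = 40/49
take √, sign +1: I = 0.25487487

0.254875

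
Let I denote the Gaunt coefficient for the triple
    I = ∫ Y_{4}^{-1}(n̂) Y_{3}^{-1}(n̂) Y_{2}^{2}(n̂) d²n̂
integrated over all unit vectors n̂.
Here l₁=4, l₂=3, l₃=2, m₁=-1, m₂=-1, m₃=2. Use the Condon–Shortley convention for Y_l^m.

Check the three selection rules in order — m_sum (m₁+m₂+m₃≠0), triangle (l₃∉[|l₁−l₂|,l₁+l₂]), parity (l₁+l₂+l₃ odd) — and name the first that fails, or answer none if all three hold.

azimuthal sum: -1 − 1 + 2 = 0  ✓
1 ≤ 2 ≤ 7 (triangle on l)  ✓
L = 4 + 3 + 2 = 9 (odd)  ✗

parity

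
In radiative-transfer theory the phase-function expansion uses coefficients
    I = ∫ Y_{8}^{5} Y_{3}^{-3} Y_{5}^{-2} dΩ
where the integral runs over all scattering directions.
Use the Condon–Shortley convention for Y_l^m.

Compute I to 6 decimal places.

-0.173916

m-sum 0 ✓  L=16 even ✓  5≤5≤11 ✓
Π(2lᵢ+1) = 17×7×11 = 1309
triangle coeff Δ(8,3,5) = 1/136136
Σ_t [3,3]: t=3:−1/518400 = -1/518400
(3j)²=56/2431 [(8 3 5; 0 0 0)], sign=+1
Σ_t [0,0]: t=0:+1/21772800 = 1/21772800
(3j)²=3/238 [(8 3 5; 5 -3 -2)], sign=-1
⇒ 4πI² = 84/221
I = (-1)√(84/221/(4π)) = -0.17391561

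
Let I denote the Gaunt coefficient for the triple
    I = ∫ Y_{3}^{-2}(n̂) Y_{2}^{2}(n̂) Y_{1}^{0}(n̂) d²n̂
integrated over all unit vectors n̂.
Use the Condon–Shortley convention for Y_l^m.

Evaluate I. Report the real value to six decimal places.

0.184674

m-sum 0 ✓  L=6 even ✓  1≤1≤5 ✓
Π(2lᵢ+1) = 7×5×3 = 105
triangle coeff Δ(3,2,1) = 1/105
Σ_t [2,2]: t=2:+1/4 = 1/4
(3j)²=3/35 [(3 2 1; 0 0 0)], sign=-1
Σ_t [4,4]: t=4:+1/24 = 1/24
(3j)²=1/21 [(3 2 1; -2 2 0)], sign=-1
⇒ 4πI² = 3/7
I = (+1)√(3/7/(4π)) = 0.18467439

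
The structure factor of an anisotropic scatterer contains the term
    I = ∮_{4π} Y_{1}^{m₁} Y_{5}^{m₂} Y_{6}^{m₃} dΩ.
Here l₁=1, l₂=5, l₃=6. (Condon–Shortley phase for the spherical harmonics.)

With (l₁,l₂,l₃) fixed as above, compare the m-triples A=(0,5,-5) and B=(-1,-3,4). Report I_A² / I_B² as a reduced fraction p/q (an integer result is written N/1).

l's match ⇒ only the (l;m) 3-j factors differ between A and B.
A: triangle coeff Δ(1,5,6) = 1/858; Σ_t [0,0]: t=0:+1/3628800 = 1/3628800; (3j)²=1/78 [(1 5 6; 0 5 -5)], sign=-1
B: triangle coeff Δ(1,5,6) = 1/858; Σ_t [0,0]: t=0:+1/161280 = 1/161280; (3j)²=15/286 [(1 5 6; -1 -3 4)], sign=+1
I_A²/I_B² = (1/78)/(15/286) = 11/45

11/45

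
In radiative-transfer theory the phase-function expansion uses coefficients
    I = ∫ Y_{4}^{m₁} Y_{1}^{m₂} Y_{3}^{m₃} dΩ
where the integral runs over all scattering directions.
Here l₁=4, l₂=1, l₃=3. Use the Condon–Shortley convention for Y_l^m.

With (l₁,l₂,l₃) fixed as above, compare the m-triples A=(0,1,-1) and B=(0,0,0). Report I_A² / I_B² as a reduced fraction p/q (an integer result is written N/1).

3/8

Same 4,1,3: normalisation and zero-m 3j drop out of the ratio.
A: Δ: 2! 6! 0! / 9! → 1/252; sum: t=2:+1/96 = 1/96; 3j²(4 1 3; 0 1 -1) = Δ·Π!·Σ² = 1/42  (sign +1)
B: Δ: 2! 6! 0! / 9! → 1/252; sum: t=1:−1/36 = -1/36; 3j²(4 1 3; 0 0 0) = Δ·Π!·Σ² = 4/63  (sign +1)
I_A²/I_B² = (1/42)/(4/63) = 3/8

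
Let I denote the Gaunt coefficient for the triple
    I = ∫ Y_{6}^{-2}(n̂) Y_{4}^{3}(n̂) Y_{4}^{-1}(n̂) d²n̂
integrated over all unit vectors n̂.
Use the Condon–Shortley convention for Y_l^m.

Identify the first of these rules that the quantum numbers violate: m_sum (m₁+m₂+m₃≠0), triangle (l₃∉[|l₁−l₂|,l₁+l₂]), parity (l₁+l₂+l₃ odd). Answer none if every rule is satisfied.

azimuthal sum: -2 + 3 − 1 = 0  ✓
2 ≤ 4 ≤ 10 (triangle on l)  ✓
L = 6 + 4 + 4 = 14 (even)  ✓

none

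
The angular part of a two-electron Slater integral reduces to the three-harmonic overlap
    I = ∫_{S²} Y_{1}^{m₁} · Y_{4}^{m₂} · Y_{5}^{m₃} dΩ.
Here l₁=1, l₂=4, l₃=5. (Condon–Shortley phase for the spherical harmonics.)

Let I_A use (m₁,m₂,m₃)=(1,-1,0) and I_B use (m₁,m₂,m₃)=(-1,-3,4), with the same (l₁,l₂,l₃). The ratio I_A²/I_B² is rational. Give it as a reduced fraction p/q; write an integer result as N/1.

l's match ⇒ only the (l;m) 3-j factors differ between A and B.
A: triangle coeff Δ(1,4,5) = 1/495; Σ_t [0,0]: t=0:+1/1440 = 1/1440; (3j)²=2/99 [(1 4 5; 1 -1 0)], sign=-1
B: triangle coeff Δ(1,4,5) = 1/495; Σ_t [0,0]: t=0:+1/10080 = 1/10080; (3j)²=4/55 [(1 4 5; -1 -3 4)], sign=-1
I_A²/I_B² = (2/99)/(4/55) = 5/18

5/18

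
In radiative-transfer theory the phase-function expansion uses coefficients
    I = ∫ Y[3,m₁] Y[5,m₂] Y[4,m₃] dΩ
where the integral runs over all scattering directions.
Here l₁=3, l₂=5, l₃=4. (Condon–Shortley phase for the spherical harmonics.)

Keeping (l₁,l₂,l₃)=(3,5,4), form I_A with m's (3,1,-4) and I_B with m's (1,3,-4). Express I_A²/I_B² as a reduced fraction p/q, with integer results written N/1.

5/56

Same 3,5,4: normalisation and zero-m 3j drop out of the ratio.
A: Δ: 4! 2! 6! / 13! → 1/180180; sum: t=0:+1/34560 = 1/34560; 3j²(3 5 4; 3 1 -4) = Δ·Π!·Σ² = 1/429  (sign +1)
B: Δ: 4! 2! 6! / 13! → 1/180180; sum: t=2:+1/5760 = 1/5760; 3j²(3 5 4; 1 3 -4) = Δ·Π!·Σ² = 56/2145  (sign +1)
I_A²/I_B² = (1/429)/(56/2145) = 5/56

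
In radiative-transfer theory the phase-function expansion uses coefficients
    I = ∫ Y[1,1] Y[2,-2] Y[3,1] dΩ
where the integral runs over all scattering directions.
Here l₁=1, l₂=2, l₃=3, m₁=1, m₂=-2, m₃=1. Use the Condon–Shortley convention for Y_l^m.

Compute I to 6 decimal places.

Checks pass: Σm=0; 6 even; l₃=3∈[1,3].
(2·1+1)(2·2+1)(2·3+1) = 105
Δ: 0! 2! 4! / 7! → 1/105
sum: t=0:+1/4 = 1/4
3j²(1 2 3; 0 0 0) = Δ·Π!·Σ² = 3/35  (sign -1)
sum: t=0:+1/48 = 1/48
3j²(1 2 3; 1 -2 1) = Δ·Π!·Σ² = 1/105  (sign +1)
combine: 4πI² = 105·3/35·1/105 = 3/35
take √, sign -1: I = -0.08258890

-0.082589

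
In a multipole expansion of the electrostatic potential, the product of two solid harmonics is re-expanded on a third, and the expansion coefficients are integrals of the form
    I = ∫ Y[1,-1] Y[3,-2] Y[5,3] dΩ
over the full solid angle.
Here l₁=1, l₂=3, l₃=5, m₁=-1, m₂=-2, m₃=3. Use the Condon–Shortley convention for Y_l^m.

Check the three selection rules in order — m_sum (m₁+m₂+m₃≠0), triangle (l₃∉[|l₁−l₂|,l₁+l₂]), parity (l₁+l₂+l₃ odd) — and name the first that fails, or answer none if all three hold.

triangle

m₁+m₂+m₃ = -1 − 2 + 3 = 0  ✓
triangle: |1−3|=2 ≤ l₃=5 ≤ 1+3=4  ✗
parity: l₁+l₂+l₃ = 9 is odd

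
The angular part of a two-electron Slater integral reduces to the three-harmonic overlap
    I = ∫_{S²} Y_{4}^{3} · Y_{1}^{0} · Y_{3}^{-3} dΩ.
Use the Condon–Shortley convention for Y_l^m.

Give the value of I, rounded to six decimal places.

Checks pass: Σm=0; 8 even; l₃=3∈[3,5].
(2·4+1)(2·1+1)(2·3+1) = 189
Δ: 2! 6! 0! / 9! → 1/252
sum: t=1:−1/36 = -1/36
3j²(4 1 3; 0 0 0) = Δ·Π!·Σ² = 4/63  (sign +1)
sum: t=1:−1/720 = -1/720
3j²(4 1 3; 3 0 -3) = Δ·Π!·Σ² = 1/36  (sign -1)
combine: 4πI² = 189·4/63·1/36 = 1/3
take √, sign -1: I = -0.16286750

-0.162868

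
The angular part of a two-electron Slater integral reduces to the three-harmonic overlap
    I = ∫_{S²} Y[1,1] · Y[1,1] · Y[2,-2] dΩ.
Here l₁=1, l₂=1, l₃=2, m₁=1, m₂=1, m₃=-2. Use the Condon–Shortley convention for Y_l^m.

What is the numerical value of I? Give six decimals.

0.309019

Checks pass: Σm=0; 4 even; l₃=2∈[0,2].
(2·1+1)(2·1+1)(2·2+1) = 45
Δ: 0! 2! 2! / 5! → 1/30
sum: t=0:+1/1 = 1/1
3j²(1 1 2; 0 0 0) = Δ·Π!·Σ² = 2/15  (sign +1)
sum: t=0:+1/4 = 1/4
3j²(1 1 2; 1 1 -2) = Δ·Π!·Σ² = 1/5  (sign +1)
combine: 4πI² = 45·2/15·1/5 = 6/5
take √, sign +1: I = 0.30901936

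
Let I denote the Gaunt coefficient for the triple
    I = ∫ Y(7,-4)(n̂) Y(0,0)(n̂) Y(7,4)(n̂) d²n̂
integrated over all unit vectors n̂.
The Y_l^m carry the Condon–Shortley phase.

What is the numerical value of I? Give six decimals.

m-sum 0 ✓  L=14 even ✓  7≤7≤7 ✓
Π(2lᵢ+1) = 15×1×15 = 225
triangle coeff Δ(7,0,7) = 1/15
Σ_t [0,0]: t=0:+1/25401600 = 1/25401600
(3j)²=1/15 [(7 0 7; 0 0 0)], sign=-1
Σ_t [0,0]: t=0:+1/239500800 = 1/239500800
(3j)²=1/15 [(7 0 7; -4 0 4)], sign=-1
⇒ 4πI² = 1/1
I = (+1)√(1/1/(4π)) = 0.28209479

0.282095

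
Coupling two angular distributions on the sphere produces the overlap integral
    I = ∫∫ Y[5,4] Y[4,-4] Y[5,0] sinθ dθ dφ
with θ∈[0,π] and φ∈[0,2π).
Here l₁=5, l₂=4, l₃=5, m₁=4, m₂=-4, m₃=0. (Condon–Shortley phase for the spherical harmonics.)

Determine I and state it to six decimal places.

Checks pass: Σm=0; 14 even; l₃=5∈[1,9].
(2·5+1)(2·4+1)(2·5+1) = 1089
Δ: 4! 6! 4! / 15! → 1/3153150
sum: t=0:+1/69120 t=1:−1/1728 t=2:+1/576 t=3:−1/1728 t=4:+1/69120 = 7/11520
3j²(5 4 5; 0 0 0) = Δ·Π!·Σ² = 2/143  (sign -1)
sum: t=0:+1/69120 = 1/69120
3j²(5 4 5; 4 -4 0) = Δ·Π!·Σ² = 2/143  (sign -1)
combine: 4πI² = 1089·2/143·2/143 = 36/169
take √, sign +1: I = 0.13019760

0.130198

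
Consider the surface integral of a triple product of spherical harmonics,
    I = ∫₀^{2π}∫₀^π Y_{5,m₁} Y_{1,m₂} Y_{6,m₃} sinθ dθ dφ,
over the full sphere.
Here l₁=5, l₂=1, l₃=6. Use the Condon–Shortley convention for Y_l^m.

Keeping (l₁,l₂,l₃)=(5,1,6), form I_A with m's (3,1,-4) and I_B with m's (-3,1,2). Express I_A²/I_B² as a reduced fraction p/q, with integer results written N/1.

Shared (l₁,l₂,l₃)=(5,1,6): N and (l;000)² cancel in I_A²/I_B².
A: Δ = 0!·10!·2!/13! = 1/858; Racah Σ t=0..0: t=0:+1/161280 = 1/161280; ⇒ 3j(5 1 6; 3 1 -4)² = 15/286, sgn +1
B: Δ = 0!·10!·2!/13! = 1/858; Racah Σ t=0..0: t=0:+1/161280 = 1/161280; ⇒ 3j(5 1 6; -3 1 2)² = 1/143, sgn +1
I_A²/I_B² = (15/286)/(1/143) = 15/2

15/2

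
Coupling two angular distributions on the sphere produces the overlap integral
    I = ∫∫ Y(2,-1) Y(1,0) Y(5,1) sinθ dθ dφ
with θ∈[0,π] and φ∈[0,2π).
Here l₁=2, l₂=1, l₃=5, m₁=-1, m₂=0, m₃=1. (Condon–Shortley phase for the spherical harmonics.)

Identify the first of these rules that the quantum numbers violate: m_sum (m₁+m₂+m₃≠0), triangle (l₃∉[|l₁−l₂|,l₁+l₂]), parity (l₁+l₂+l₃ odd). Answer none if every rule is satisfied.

azimuthal sum: -1 + 0 + 1 = 0  ✓
1 ≤ 5 ≤ 3 (triangle on l)  ✗
L = 2 + 1 + 5 = 8 (even)

triangle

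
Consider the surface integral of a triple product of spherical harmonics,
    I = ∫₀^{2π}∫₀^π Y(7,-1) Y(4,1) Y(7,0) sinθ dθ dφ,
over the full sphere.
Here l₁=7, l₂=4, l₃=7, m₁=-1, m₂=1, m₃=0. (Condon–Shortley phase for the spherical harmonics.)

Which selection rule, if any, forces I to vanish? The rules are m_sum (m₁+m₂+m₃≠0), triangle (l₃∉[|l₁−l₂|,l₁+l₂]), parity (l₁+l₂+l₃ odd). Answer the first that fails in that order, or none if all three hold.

Σmᵢ = 0  ✓
l₃∈[|l₁−l₂|,l₁+l₂]=[3,11], have l₃=7  ✓
Σlᵢ = 18 ⇒ even  ✓

none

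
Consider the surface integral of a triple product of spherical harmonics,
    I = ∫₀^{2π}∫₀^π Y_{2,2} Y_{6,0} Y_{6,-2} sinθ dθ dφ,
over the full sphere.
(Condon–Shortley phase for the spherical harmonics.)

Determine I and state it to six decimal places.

-0.191909

Rules hold: Σm=0, L=14 even, 4≤6≤8.
N = 5·13·13 = 845
Δ = 2!·2!·10!/15! = 1/90090
Racah Σ t=0..2: t=0:+1/69120 t=1:−1/14400 t=2:+1/69120 = -7/172800
⇒ 3j(2 6 6; 0 0 0)² = 14/715, sgn -1
Racah Σ t=0..0: t=0:+1/69120 = 1/69120
⇒ 3j(2 6 6; 2 0 -2)² = 4/143, sgn +1
4πI² = N·(3j₀)²·(3jₘ)² = 56/121
I = -1·√(0.46281/4π) = -0.19190947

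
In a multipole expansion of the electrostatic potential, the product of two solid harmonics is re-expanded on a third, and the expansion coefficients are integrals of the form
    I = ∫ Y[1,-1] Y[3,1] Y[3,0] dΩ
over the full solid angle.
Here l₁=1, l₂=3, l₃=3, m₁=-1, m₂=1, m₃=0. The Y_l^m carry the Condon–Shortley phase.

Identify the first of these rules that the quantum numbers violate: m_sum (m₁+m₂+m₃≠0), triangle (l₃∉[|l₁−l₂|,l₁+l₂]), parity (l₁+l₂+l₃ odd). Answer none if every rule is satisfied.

parity

Σmᵢ = 0  ✓
l₃∈[|l₁−l₂|,l₁+l₂]=[2,4], have l₃=3  ✓
Σlᵢ = 7 ⇒ odd  ✗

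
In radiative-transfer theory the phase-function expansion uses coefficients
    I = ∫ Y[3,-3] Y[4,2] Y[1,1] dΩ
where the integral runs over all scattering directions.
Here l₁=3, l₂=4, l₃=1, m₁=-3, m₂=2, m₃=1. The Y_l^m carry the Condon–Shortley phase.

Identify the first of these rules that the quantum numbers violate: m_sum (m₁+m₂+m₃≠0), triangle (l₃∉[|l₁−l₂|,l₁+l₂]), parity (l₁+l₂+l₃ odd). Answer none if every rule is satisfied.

none

Σmᵢ = 0  ✓
l₃∈[|l₁−l₂|,l₁+l₂]=[1,7], have l₃=1  ✓
Σlᵢ = 8 ⇒ even  ✓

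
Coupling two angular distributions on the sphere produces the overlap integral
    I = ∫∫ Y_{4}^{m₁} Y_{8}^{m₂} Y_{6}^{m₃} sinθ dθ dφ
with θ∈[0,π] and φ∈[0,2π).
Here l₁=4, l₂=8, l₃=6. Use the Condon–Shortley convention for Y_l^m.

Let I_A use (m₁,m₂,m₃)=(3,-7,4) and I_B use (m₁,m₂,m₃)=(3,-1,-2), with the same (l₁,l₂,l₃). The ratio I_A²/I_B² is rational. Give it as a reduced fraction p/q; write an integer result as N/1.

l's match ⇒ only the (l;m) 3-j factors differ between A and B.
A: triangle coeff Δ(4,8,6) = 1/23279256; Σ_t [0,1]: t=0:+1/261273600 t=1:−1/870912000 = 1/373248000; (3j)²=343/23256 [(4 8 6; 3 -7 4)], sign=+1
B: triangle coeff Δ(4,8,6) = 1/23279256; Σ_t [0,1]: t=0:+1/21772800 t=1:−1/4147200 = -17/87091200; (3j)²=119/8151 [(4 8 6; 3 -1 -2)], sign=-1
I_A²/I_B² = (343/23256)/(119/8151) = 7007/6936

7007/6936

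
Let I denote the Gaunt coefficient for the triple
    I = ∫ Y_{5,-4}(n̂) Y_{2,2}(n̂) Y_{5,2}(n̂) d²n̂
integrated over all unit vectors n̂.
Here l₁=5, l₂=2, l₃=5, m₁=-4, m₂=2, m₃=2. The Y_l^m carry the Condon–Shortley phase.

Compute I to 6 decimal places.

Checks pass: Σm=0; 12 even; l₃=5∈[3,7].
(2·5+1)(2·2+1)(2·5+1) = 605
Δ: 2! 8! 2! / 13! → 1/38610
sum: t=0:+1/2880 t=1:−1/576 t=2:+1/2880 = -1/960
3j²(5 2 5; 0 0 0) = Δ·Π!·Σ² = 10/429  (sign +1)
sum: t=2:+1/20160 = 1/20160
3j²(5 2 5; -4 2 2) = Δ·Π!·Σ² = 12/715  (sign -1)
combine: 4πI² = 605·10/429·12/715 = 40/169
take √, sign -1: I = -0.13724032

-0.137240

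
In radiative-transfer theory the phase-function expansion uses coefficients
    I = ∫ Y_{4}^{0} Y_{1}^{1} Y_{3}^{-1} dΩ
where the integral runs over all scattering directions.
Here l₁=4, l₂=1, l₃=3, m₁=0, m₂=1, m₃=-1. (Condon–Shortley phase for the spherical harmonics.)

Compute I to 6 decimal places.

0.150786

Rules hold: Σm=0, L=8 even, 3≤3≤5.
N = 9·3·7 = 189
Δ = 2!·6!·0!/9! = 1/252
Racah Σ t=1..1: t=1:−1/36 = -1/36
⇒ 3j(4 1 3; 0 0 0)² = 4/63, sgn +1
Racah Σ t=2..2: t=2:+1/96 = 1/96
⇒ 3j(4 1 3; 0 1 -1)² = 1/42, sgn +1
4πI² = N·(3j₀)²·(3jₘ)² = 2/7
I = +1·√(0.285714/4π) = 0.15078601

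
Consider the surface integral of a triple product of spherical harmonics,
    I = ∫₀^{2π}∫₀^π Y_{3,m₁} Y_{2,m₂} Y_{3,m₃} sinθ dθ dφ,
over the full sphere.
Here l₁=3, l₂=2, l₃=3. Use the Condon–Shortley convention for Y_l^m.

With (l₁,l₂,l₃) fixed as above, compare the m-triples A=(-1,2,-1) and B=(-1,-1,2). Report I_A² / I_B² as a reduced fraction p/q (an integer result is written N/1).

8/5

Same 3,2,3: normalisation and zero-m 3j drop out of the ratio.
A: Δ: 2! 4! 2! / 9! → 1/3780; sum: t=2:+1/16 = 1/16; 3j²(3 2 3; -1 2 -1) = Δ·Π!·Σ² = 2/35  (sign +1)
B: Δ: 2! 4! 2! / 9! → 1/3780; sum: t=0:+1/48 t=1:−1/12 = -1/16; 3j²(3 2 3; -1 -1 2) = Δ·Π!·Σ² = 1/28  (sign +1)
I_A²/I_B² = (2/35)/(1/28) = 8/5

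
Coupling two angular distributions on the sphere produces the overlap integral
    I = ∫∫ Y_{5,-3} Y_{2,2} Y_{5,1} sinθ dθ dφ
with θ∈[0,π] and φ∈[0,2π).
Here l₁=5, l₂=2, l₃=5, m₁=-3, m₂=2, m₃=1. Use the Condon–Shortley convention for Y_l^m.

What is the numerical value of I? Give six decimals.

Checks pass: Σm=0; 12 even; l₃=5∈[3,7].
(2·5+1)(2·2+1)(2·5+1) = 605
Δ: 2! 8! 2! / 13! → 1/38610
sum: t=0:+1/2880 t=1:−1/576 t=2:+1/2880 = -1/960
3j²(5 2 5; 0 0 0) = Δ·Π!·Σ² = 10/429  (sign +1)
sum: t=2:+1/5760 = 1/5760
3j²(5 2 5; -3 2 1) = Δ·Π!·Σ² = 56/2145  (sign +1)
combine: 4πI² = 605·10/429·56/2145 = 560/1521
take √, sign +1: I = 0.17116875

0.171169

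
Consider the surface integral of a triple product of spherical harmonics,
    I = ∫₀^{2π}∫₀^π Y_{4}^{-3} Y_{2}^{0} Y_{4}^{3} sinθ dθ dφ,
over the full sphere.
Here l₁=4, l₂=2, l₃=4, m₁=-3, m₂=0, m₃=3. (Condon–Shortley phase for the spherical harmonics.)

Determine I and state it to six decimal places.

0.057344

Checks pass: Σm=0; 10 even; l₃=4∈[2,6].
(2·4+1)(2·2+1)(2·4+1) = 405
Δ: 2! 6! 2! / 11! → 1/13860
sum: t=0:+1/192 t=1:−1/36 t=2:+1/192 = -5/288
3j²(4 2 4; 0 0 0) = Δ·Π!·Σ² = 20/693  (sign -1)
sum: t=1:−1/720 t=2:+1/480 = 1/1440
3j²(4 2 4; -3 0 3) = Δ·Π!·Σ² = 7/1980  (sign -1)
combine: 4πI² = 405·20/693·7/1980 = 5/121
take √, sign +1: I = 0.05734392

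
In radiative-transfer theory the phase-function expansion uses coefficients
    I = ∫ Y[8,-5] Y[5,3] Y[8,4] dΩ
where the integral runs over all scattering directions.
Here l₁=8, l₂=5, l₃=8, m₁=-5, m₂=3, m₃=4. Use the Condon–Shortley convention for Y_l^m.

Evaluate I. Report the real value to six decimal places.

0.000000

Σmᵢ = 2 ≠ 0, so the φ-integral vanishes; I = 0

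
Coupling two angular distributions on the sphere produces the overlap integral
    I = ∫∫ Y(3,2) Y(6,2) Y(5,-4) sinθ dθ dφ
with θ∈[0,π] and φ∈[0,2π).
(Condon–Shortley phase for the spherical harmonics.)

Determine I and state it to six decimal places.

Checks pass: Σm=0; 14 even; l₃=5∈[3,9].
(2·3+1)(2·6+1)(2·5+1) = 1001
Δ: 4! 2! 8! / 15! → 1/675675
sum: t=1:−1/8640 t=2:+1/2304 t=3:−1/8640 = 7/34560
3j²(3 6 5; 0 0 0) = Δ·Π!·Σ² = 7/429  (sign -1)
sum: t=0:+1/967680 t=1:−1/60480 = -1/64512
3j²(3 6 5; 2 2 -4) = Δ·Π!·Σ² = 15/1001  (sign +1)
combine: 4πI² = 1001·7/429·15/1001 = 35/143
take √, sign -1: I = -0.13956004

-0.139560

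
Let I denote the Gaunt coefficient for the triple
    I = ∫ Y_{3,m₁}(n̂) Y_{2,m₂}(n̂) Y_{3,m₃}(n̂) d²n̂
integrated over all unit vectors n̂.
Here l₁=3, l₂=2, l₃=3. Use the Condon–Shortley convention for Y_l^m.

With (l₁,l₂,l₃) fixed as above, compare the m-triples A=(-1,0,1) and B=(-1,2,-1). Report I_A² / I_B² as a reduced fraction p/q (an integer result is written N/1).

Shared (l₁,l₂,l₃)=(3,2,3): N and (l;000)² cancel in I_A²/I_B².
A: Δ = 2!·4!·2!/9! = 1/3780; Racah Σ t=0..2: t=0:+1/96 t=1:−1/6 t=2:+1/16 = -3/32; ⇒ 3j(3 2 3; -1 0 1)² = 3/140, sgn -1
B: Δ = 2!·4!·2!/9! = 1/3780; Racah Σ t=2..2: t=2:+1/16 = 1/16; ⇒ 3j(3 2 3; -1 2 -1)² = 2/35, sgn +1
I_A²/I_B² = (3/140)/(2/35) = 3/8

3/8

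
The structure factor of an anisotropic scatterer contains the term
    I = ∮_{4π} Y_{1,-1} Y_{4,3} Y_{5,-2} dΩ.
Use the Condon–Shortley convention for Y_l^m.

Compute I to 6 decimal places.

Checks pass: Σm=0; 10 even; l₃=5∈[3,5].
(2·1+1)(2·4+1)(2·5+1) = 297
Δ: 0! 2! 8! / 11! → 1/495
sum: t=0:+1/576 = 1/576
3j²(1 4 5; 0 0 0) = Δ·Π!·Σ² = 5/99  (sign -1)
sum: t=0:+1/10080 = 1/10080
3j²(1 4 5; -1 3 -2) = Δ·Π!·Σ² = 1/165  (sign -1)
combine: 4πI² = 297·5/99·1/165 = 1/11
take √, sign +1: I = 0.08505478

0.085055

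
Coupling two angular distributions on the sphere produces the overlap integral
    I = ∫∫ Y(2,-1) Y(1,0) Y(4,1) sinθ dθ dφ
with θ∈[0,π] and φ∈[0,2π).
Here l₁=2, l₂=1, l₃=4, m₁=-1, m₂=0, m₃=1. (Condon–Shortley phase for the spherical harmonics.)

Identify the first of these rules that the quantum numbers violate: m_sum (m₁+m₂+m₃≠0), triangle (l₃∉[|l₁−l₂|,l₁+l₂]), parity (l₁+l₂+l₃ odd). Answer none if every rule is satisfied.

triangle

m₁+m₂+m₃ = -1 + 0 + 1 = 0  ✓
triangle: |2−1|=1 ≤ l₃=4 ≤ 2+1=3  ✗
parity: l₁+l₂+l₃ = 7 is odd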